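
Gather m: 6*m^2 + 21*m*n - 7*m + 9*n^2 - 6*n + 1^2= 6*m^2 + m*(21*n - 7) + 9*n^2 - 6*n + 1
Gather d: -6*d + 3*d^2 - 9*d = 3*d^2 - 15*d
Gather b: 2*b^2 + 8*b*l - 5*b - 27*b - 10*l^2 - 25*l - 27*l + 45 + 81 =2*b^2 + b*(8*l - 32) - 10*l^2 - 52*l + 126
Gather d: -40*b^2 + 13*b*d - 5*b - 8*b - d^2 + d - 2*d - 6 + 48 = -40*b^2 - 13*b - d^2 + d*(13*b - 1) + 42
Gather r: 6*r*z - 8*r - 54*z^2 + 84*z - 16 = r*(6*z - 8) - 54*z^2 + 84*z - 16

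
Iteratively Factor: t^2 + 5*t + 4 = (t + 1)*(t + 4)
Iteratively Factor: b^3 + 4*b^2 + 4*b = (b + 2)*(b^2 + 2*b) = (b + 2)^2*(b)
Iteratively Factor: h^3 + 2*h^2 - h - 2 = (h + 2)*(h^2 - 1) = (h + 1)*(h + 2)*(h - 1)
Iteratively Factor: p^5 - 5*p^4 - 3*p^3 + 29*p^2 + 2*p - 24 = (p + 1)*(p^4 - 6*p^3 + 3*p^2 + 26*p - 24) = (p + 1)*(p + 2)*(p^3 - 8*p^2 + 19*p - 12) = (p - 3)*(p + 1)*(p + 2)*(p^2 - 5*p + 4) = (p - 4)*(p - 3)*(p + 1)*(p + 2)*(p - 1)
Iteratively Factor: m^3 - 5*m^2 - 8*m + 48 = (m - 4)*(m^2 - m - 12) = (m - 4)^2*(m + 3)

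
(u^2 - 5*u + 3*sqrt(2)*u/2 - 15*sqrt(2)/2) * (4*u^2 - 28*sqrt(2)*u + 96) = 4*u^4 - 22*sqrt(2)*u^3 - 20*u^3 + 12*u^2 + 110*sqrt(2)*u^2 - 60*u + 144*sqrt(2)*u - 720*sqrt(2)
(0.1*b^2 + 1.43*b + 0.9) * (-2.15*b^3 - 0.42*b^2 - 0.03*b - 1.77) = -0.215*b^5 - 3.1165*b^4 - 2.5386*b^3 - 0.5979*b^2 - 2.5581*b - 1.593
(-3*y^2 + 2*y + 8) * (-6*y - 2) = 18*y^3 - 6*y^2 - 52*y - 16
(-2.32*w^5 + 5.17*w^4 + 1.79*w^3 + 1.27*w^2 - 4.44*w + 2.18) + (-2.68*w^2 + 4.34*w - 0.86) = -2.32*w^5 + 5.17*w^4 + 1.79*w^3 - 1.41*w^2 - 0.100000000000001*w + 1.32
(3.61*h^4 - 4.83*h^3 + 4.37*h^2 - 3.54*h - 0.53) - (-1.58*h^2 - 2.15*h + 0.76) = 3.61*h^4 - 4.83*h^3 + 5.95*h^2 - 1.39*h - 1.29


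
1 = 1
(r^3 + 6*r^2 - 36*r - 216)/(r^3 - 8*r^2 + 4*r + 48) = (r^2 + 12*r + 36)/(r^2 - 2*r - 8)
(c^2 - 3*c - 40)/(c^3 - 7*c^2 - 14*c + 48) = (c + 5)/(c^2 + c - 6)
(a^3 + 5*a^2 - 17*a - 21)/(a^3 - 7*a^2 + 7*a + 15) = (a + 7)/(a - 5)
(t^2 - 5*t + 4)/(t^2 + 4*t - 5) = (t - 4)/(t + 5)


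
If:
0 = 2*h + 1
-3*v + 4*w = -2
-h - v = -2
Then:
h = -1/2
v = 5/2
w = 11/8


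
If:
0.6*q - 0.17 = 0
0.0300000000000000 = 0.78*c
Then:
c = 0.04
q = 0.28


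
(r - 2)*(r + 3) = r^2 + r - 6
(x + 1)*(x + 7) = x^2 + 8*x + 7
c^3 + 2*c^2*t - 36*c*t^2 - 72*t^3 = (c - 6*t)*(c + 2*t)*(c + 6*t)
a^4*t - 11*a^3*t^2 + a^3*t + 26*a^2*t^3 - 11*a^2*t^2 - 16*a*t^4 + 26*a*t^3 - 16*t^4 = (a - 8*t)*(a - 2*t)*(a - t)*(a*t + t)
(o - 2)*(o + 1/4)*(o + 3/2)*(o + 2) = o^4 + 7*o^3/4 - 29*o^2/8 - 7*o - 3/2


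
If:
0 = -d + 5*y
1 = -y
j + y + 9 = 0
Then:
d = -5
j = -8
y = -1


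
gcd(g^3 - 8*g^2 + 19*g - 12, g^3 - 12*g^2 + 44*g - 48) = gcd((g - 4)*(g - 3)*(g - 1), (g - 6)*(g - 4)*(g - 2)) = g - 4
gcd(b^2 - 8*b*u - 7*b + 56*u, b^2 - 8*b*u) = -b + 8*u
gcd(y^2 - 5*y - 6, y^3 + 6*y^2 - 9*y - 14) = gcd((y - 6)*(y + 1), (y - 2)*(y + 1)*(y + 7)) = y + 1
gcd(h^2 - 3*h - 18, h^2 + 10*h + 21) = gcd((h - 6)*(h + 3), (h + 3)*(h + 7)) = h + 3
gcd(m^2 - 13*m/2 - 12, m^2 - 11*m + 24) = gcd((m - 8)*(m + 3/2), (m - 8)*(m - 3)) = m - 8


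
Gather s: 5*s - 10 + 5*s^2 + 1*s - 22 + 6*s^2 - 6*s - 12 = 11*s^2 - 44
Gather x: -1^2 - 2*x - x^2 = -x^2 - 2*x - 1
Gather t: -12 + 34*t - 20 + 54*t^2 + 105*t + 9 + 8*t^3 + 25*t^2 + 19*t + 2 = 8*t^3 + 79*t^2 + 158*t - 21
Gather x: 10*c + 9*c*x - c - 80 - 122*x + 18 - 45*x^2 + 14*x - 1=9*c - 45*x^2 + x*(9*c - 108) - 63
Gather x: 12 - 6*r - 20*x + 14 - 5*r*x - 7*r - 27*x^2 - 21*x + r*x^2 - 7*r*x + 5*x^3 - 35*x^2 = -13*r + 5*x^3 + x^2*(r - 62) + x*(-12*r - 41) + 26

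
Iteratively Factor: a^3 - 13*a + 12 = (a + 4)*(a^2 - 4*a + 3) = (a - 3)*(a + 4)*(a - 1)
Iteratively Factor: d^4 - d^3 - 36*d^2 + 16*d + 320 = (d + 4)*(d^3 - 5*d^2 - 16*d + 80) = (d + 4)^2*(d^2 - 9*d + 20) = (d - 4)*(d + 4)^2*(d - 5)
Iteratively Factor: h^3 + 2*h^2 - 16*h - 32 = (h - 4)*(h^2 + 6*h + 8) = (h - 4)*(h + 2)*(h + 4)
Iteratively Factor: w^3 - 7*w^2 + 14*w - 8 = (w - 4)*(w^2 - 3*w + 2) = (w - 4)*(w - 2)*(w - 1)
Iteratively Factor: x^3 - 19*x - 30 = (x + 3)*(x^2 - 3*x - 10) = (x + 2)*(x + 3)*(x - 5)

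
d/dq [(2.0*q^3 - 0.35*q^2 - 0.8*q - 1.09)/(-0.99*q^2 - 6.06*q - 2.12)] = (-1.98*q^4 - 24.24*q^3 - 11.391*q^2 - 0.6742*q - 4.9094)/(0.9801*q^4 + 11.9988*q^3 + 40.9212*q^2 + 25.6944*q + 4.4944)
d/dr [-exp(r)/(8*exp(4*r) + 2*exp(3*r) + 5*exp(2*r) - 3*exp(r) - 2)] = (24*exp(4*r) + 4*exp(3*r) + 5*exp(2*r) + 2)*exp(r)/(64*exp(8*r) + 32*exp(7*r) + 84*exp(6*r) - 28*exp(5*r) - 19*exp(4*r) - 38*exp(3*r) - 11*exp(2*r) + 12*exp(r) + 4)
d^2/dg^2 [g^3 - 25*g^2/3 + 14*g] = 6*g - 50/3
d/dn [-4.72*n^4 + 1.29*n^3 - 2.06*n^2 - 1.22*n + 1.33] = -18.88*n^3 + 3.87*n^2 - 4.12*n - 1.22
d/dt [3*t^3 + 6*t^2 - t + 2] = 9*t^2 + 12*t - 1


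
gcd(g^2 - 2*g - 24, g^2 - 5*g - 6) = g - 6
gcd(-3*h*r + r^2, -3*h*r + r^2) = -3*h*r + r^2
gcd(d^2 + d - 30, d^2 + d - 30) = d^2 + d - 30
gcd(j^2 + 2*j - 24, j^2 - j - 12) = j - 4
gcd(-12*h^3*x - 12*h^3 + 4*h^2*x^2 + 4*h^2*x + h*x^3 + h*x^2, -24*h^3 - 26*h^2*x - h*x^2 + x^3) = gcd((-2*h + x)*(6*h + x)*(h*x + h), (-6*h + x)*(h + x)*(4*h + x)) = 1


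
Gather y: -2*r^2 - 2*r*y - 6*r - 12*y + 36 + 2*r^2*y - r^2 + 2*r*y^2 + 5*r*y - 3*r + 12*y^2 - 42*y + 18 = -3*r^2 - 9*r + y^2*(2*r + 12) + y*(2*r^2 + 3*r - 54) + 54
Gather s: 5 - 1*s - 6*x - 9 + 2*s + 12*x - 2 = s + 6*x - 6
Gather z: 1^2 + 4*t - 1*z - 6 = 4*t - z - 5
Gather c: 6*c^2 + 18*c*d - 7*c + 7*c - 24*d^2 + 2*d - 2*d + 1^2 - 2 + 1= 6*c^2 + 18*c*d - 24*d^2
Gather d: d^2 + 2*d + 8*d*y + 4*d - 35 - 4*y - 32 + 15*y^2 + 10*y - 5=d^2 + d*(8*y + 6) + 15*y^2 + 6*y - 72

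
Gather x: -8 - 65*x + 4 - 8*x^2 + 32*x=-8*x^2 - 33*x - 4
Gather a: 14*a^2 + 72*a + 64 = 14*a^2 + 72*a + 64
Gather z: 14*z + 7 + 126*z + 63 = 140*z + 70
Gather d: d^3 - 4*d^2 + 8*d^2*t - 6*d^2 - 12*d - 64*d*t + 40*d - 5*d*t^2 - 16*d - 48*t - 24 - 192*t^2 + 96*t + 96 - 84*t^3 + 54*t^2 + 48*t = d^3 + d^2*(8*t - 10) + d*(-5*t^2 - 64*t + 12) - 84*t^3 - 138*t^2 + 96*t + 72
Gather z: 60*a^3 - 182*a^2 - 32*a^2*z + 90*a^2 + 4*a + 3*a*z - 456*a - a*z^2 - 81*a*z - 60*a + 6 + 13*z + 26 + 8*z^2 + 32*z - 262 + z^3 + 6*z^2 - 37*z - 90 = 60*a^3 - 92*a^2 - 512*a + z^3 + z^2*(14 - a) + z*(-32*a^2 - 78*a + 8) - 320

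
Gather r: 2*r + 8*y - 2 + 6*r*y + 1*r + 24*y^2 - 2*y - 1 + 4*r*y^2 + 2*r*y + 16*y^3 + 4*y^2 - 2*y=r*(4*y^2 + 8*y + 3) + 16*y^3 + 28*y^2 + 4*y - 3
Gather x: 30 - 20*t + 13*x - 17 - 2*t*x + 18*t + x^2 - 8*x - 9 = -2*t + x^2 + x*(5 - 2*t) + 4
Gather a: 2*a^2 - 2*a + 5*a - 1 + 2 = 2*a^2 + 3*a + 1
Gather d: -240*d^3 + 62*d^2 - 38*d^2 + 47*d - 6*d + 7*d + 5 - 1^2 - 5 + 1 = -240*d^3 + 24*d^2 + 48*d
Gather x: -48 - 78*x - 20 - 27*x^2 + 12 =-27*x^2 - 78*x - 56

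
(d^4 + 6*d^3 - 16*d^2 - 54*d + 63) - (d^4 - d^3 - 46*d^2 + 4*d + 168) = 7*d^3 + 30*d^2 - 58*d - 105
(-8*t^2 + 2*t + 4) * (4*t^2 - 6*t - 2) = -32*t^4 + 56*t^3 + 20*t^2 - 28*t - 8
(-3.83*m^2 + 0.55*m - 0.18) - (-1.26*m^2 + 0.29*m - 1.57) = -2.57*m^2 + 0.26*m + 1.39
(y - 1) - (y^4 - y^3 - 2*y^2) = -y^4 + y^3 + 2*y^2 + y - 1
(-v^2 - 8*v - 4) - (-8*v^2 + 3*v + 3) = 7*v^2 - 11*v - 7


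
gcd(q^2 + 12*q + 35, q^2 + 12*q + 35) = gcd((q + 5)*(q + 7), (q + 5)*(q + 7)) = q^2 + 12*q + 35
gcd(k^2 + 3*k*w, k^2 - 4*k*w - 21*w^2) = k + 3*w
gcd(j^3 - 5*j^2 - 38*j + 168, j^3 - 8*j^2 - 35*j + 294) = j^2 - j - 42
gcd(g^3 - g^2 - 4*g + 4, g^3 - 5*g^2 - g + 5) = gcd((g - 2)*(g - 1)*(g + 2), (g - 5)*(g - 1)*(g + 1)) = g - 1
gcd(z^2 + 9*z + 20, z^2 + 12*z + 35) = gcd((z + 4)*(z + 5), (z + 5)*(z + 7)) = z + 5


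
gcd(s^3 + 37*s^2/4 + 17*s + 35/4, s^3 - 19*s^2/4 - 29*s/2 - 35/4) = s^2 + 9*s/4 + 5/4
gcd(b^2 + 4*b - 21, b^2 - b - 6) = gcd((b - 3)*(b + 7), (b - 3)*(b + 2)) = b - 3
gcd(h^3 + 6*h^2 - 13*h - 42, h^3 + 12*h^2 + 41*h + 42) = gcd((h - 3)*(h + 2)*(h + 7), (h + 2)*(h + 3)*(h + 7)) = h^2 + 9*h + 14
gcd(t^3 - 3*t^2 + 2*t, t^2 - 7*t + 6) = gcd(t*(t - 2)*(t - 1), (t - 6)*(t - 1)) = t - 1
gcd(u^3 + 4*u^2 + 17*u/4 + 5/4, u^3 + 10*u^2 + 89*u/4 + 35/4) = u^2 + 3*u + 5/4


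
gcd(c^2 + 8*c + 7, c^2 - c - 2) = c + 1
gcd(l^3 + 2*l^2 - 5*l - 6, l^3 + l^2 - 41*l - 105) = l + 3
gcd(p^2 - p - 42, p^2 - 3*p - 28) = p - 7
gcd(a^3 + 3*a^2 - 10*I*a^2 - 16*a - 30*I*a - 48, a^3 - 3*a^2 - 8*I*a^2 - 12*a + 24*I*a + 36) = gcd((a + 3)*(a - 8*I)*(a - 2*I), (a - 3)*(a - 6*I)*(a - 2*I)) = a - 2*I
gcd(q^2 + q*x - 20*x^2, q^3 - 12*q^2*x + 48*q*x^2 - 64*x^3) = -q + 4*x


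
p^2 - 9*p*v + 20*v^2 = (p - 5*v)*(p - 4*v)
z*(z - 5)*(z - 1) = z^3 - 6*z^2 + 5*z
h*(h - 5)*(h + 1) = h^3 - 4*h^2 - 5*h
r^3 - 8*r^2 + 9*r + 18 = (r - 6)*(r - 3)*(r + 1)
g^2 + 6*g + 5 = (g + 1)*(g + 5)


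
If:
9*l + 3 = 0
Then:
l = -1/3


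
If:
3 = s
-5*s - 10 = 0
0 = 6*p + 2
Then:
No Solution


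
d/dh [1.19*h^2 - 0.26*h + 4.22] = 2.38*h - 0.26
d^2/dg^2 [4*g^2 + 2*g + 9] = 8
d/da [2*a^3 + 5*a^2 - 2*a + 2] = 6*a^2 + 10*a - 2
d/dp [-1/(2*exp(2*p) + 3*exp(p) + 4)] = (4*exp(p) + 3)*exp(p)/(2*exp(2*p) + 3*exp(p) + 4)^2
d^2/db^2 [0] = 0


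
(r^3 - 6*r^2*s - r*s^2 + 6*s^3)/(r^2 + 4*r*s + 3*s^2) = (r^2 - 7*r*s + 6*s^2)/(r + 3*s)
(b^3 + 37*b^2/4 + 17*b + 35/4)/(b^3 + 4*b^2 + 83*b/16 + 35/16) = 4*(b + 7)/(4*b + 7)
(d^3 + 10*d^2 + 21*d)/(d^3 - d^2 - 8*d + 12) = d*(d + 7)/(d^2 - 4*d + 4)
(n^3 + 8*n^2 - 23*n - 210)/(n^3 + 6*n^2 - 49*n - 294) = (n - 5)/(n - 7)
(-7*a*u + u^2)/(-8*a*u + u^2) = (7*a - u)/(8*a - u)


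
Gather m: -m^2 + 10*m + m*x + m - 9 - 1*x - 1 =-m^2 + m*(x + 11) - x - 10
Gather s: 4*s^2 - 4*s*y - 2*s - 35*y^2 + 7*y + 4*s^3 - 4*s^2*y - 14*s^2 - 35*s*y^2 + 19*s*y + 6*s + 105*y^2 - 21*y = 4*s^3 + s^2*(-4*y - 10) + s*(-35*y^2 + 15*y + 4) + 70*y^2 - 14*y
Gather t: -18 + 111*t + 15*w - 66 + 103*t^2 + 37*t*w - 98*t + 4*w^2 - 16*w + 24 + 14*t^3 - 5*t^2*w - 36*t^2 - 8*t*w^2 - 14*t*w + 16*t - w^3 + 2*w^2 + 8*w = 14*t^3 + t^2*(67 - 5*w) + t*(-8*w^2 + 23*w + 29) - w^3 + 6*w^2 + 7*w - 60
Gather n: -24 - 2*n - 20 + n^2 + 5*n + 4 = n^2 + 3*n - 40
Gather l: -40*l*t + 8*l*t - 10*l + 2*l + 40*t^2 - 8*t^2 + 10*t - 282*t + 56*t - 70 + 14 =l*(-32*t - 8) + 32*t^2 - 216*t - 56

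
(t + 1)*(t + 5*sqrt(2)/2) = t^2 + t + 5*sqrt(2)*t/2 + 5*sqrt(2)/2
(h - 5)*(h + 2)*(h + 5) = h^3 + 2*h^2 - 25*h - 50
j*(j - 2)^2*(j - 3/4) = j^4 - 19*j^3/4 + 7*j^2 - 3*j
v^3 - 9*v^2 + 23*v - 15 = (v - 5)*(v - 3)*(v - 1)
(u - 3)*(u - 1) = u^2 - 4*u + 3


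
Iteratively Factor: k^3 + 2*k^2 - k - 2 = (k + 1)*(k^2 + k - 2) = (k - 1)*(k + 1)*(k + 2)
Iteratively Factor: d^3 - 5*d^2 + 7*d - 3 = (d - 3)*(d^2 - 2*d + 1) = (d - 3)*(d - 1)*(d - 1)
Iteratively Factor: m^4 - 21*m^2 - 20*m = (m + 4)*(m^3 - 4*m^2 - 5*m) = (m - 5)*(m + 4)*(m^2 + m) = (m - 5)*(m + 1)*(m + 4)*(m)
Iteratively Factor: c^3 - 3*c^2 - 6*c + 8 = (c - 1)*(c^2 - 2*c - 8) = (c - 4)*(c - 1)*(c + 2)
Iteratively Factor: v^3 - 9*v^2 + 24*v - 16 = (v - 4)*(v^2 - 5*v + 4) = (v - 4)^2*(v - 1)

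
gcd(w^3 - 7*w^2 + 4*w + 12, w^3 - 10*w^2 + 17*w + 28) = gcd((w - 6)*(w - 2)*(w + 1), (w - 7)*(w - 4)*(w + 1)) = w + 1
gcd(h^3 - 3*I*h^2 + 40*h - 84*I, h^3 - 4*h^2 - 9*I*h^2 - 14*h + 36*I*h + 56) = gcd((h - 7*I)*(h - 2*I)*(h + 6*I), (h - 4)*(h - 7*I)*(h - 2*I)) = h^2 - 9*I*h - 14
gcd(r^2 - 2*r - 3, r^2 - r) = 1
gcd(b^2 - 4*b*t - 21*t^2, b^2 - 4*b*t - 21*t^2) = -b^2 + 4*b*t + 21*t^2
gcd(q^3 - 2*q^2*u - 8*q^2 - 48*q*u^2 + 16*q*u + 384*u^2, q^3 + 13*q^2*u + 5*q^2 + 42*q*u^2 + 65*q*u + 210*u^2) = q + 6*u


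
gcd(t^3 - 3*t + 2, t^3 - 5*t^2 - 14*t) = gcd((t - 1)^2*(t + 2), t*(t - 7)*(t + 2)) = t + 2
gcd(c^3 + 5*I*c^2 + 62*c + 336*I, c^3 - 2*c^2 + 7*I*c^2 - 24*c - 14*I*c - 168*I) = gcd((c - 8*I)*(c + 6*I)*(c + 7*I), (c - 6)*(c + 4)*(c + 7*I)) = c + 7*I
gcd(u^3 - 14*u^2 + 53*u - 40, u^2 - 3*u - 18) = 1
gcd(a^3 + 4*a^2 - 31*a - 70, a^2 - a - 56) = a + 7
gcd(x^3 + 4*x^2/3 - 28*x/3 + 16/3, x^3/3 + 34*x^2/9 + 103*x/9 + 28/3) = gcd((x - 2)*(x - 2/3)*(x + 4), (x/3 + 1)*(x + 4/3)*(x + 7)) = 1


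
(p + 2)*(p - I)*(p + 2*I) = p^3 + 2*p^2 + I*p^2 + 2*p + 2*I*p + 4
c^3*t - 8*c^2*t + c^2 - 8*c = c*(c - 8)*(c*t + 1)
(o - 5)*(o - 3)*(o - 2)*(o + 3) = o^4 - 7*o^3 + o^2 + 63*o - 90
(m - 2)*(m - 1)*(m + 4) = m^3 + m^2 - 10*m + 8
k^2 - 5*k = k*(k - 5)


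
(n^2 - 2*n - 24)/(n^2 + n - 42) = (n + 4)/(n + 7)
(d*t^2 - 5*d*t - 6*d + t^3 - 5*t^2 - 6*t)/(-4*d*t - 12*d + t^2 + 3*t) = (-d*t^2 + 5*d*t + 6*d - t^3 + 5*t^2 + 6*t)/(4*d*t + 12*d - t^2 - 3*t)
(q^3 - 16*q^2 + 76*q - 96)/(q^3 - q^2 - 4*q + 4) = (q^2 - 14*q + 48)/(q^2 + q - 2)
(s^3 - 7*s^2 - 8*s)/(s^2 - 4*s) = (s^2 - 7*s - 8)/(s - 4)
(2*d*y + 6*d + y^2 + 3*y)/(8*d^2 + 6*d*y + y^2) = (y + 3)/(4*d + y)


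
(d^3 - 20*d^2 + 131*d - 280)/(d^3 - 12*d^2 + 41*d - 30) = (d^2 - 15*d + 56)/(d^2 - 7*d + 6)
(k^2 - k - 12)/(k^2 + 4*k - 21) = (k^2 - k - 12)/(k^2 + 4*k - 21)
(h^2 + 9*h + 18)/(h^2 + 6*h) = (h + 3)/h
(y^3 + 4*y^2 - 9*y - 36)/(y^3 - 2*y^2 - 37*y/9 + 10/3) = 9*(y^2 + 7*y + 12)/(9*y^2 + 9*y - 10)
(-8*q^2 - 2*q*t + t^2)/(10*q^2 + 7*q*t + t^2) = (-4*q + t)/(5*q + t)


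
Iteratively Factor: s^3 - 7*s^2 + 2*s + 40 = (s - 5)*(s^2 - 2*s - 8) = (s - 5)*(s - 4)*(s + 2)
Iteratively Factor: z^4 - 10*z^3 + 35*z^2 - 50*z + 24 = (z - 2)*(z^3 - 8*z^2 + 19*z - 12) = (z - 3)*(z - 2)*(z^2 - 5*z + 4) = (z - 3)*(z - 2)*(z - 1)*(z - 4)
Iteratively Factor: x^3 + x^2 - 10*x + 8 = (x - 1)*(x^2 + 2*x - 8) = (x - 2)*(x - 1)*(x + 4)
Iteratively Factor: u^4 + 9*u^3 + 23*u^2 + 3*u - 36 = (u - 1)*(u^3 + 10*u^2 + 33*u + 36) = (u - 1)*(u + 4)*(u^2 + 6*u + 9) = (u - 1)*(u + 3)*(u + 4)*(u + 3)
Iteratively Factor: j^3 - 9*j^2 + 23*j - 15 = (j - 1)*(j^2 - 8*j + 15) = (j - 5)*(j - 1)*(j - 3)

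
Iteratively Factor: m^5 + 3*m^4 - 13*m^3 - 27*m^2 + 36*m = (m + 3)*(m^4 - 13*m^2 + 12*m) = (m - 1)*(m + 3)*(m^3 + m^2 - 12*m) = m*(m - 1)*(m + 3)*(m^2 + m - 12) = m*(m - 3)*(m - 1)*(m + 3)*(m + 4)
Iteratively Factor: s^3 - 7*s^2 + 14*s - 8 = (s - 2)*(s^2 - 5*s + 4) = (s - 2)*(s - 1)*(s - 4)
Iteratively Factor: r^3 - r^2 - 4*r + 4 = (r - 2)*(r^2 + r - 2) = (r - 2)*(r + 2)*(r - 1)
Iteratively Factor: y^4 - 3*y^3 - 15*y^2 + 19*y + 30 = (y - 5)*(y^3 + 2*y^2 - 5*y - 6) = (y - 5)*(y - 2)*(y^2 + 4*y + 3) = (y - 5)*(y - 2)*(y + 1)*(y + 3)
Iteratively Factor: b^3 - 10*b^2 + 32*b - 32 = (b - 4)*(b^2 - 6*b + 8) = (b - 4)*(b - 2)*(b - 4)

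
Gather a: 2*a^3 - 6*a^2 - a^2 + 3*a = 2*a^3 - 7*a^2 + 3*a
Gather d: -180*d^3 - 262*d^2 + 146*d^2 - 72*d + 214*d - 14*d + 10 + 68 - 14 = -180*d^3 - 116*d^2 + 128*d + 64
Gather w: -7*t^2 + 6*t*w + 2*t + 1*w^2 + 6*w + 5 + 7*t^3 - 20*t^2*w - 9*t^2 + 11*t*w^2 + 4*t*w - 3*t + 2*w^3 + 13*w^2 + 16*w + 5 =7*t^3 - 16*t^2 - t + 2*w^3 + w^2*(11*t + 14) + w*(-20*t^2 + 10*t + 22) + 10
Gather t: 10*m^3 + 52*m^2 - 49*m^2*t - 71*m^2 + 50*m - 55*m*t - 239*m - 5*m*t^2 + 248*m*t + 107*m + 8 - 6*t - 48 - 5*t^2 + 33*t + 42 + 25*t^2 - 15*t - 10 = 10*m^3 - 19*m^2 - 82*m + t^2*(20 - 5*m) + t*(-49*m^2 + 193*m + 12) - 8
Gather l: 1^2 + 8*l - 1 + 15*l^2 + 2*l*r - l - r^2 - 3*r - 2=15*l^2 + l*(2*r + 7) - r^2 - 3*r - 2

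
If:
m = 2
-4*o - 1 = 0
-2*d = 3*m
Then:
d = -3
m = 2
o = -1/4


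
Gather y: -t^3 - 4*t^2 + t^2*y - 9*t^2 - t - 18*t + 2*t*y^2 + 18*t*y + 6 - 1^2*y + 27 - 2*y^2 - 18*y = -t^3 - 13*t^2 - 19*t + y^2*(2*t - 2) + y*(t^2 + 18*t - 19) + 33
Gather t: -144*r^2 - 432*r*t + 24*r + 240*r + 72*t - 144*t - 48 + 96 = -144*r^2 + 264*r + t*(-432*r - 72) + 48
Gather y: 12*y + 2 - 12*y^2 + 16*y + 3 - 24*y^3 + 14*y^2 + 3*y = -24*y^3 + 2*y^2 + 31*y + 5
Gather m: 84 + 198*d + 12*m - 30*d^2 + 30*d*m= -30*d^2 + 198*d + m*(30*d + 12) + 84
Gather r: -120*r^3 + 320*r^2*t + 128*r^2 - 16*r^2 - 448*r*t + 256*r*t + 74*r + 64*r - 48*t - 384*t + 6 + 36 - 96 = -120*r^3 + r^2*(320*t + 112) + r*(138 - 192*t) - 432*t - 54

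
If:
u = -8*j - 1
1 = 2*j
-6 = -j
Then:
No Solution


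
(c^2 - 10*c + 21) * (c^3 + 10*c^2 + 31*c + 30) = c^5 - 48*c^3 - 70*c^2 + 351*c + 630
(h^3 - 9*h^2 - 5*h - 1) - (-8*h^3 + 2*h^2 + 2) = 9*h^3 - 11*h^2 - 5*h - 3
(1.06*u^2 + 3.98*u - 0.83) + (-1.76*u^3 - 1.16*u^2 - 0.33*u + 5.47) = -1.76*u^3 - 0.0999999999999999*u^2 + 3.65*u + 4.64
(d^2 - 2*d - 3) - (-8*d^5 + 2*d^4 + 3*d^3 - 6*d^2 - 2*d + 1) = 8*d^5 - 2*d^4 - 3*d^3 + 7*d^2 - 4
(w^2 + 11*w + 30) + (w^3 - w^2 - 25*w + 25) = w^3 - 14*w + 55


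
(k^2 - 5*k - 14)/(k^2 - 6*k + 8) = (k^2 - 5*k - 14)/(k^2 - 6*k + 8)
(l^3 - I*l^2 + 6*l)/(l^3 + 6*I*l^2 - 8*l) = (l - 3*I)/(l + 4*I)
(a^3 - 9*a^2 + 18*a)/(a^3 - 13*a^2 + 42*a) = (a - 3)/(a - 7)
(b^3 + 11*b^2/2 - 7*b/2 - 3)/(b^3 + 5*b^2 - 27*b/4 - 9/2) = 2*(b - 1)/(2*b - 3)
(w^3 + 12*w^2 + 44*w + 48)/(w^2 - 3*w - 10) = (w^2 + 10*w + 24)/(w - 5)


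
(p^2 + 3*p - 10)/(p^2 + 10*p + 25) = (p - 2)/(p + 5)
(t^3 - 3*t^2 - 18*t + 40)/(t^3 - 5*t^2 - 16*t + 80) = (t - 2)/(t - 4)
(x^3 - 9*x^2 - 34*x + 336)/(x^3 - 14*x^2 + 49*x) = (x^2 - 2*x - 48)/(x*(x - 7))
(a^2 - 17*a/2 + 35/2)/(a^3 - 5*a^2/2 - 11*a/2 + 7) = (a - 5)/(a^2 + a - 2)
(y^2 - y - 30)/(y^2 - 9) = (y^2 - y - 30)/(y^2 - 9)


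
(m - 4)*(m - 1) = m^2 - 5*m + 4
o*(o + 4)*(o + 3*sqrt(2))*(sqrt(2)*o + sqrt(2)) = sqrt(2)*o^4 + 6*o^3 + 5*sqrt(2)*o^3 + 4*sqrt(2)*o^2 + 30*o^2 + 24*o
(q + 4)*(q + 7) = q^2 + 11*q + 28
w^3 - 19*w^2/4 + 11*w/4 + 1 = (w - 4)*(w - 1)*(w + 1/4)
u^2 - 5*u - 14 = (u - 7)*(u + 2)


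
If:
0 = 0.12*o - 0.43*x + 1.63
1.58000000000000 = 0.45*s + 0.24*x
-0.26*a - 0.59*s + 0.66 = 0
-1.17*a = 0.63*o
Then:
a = -0.52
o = 0.96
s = 1.35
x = 4.06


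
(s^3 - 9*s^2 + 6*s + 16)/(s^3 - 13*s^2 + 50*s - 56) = (s^2 - 7*s - 8)/(s^2 - 11*s + 28)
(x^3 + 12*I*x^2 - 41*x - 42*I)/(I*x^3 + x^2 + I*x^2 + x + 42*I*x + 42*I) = (-I*x^3 + 12*x^2 + 41*I*x - 42)/(x^3 + x^2*(1 - I) + x*(42 - I) + 42)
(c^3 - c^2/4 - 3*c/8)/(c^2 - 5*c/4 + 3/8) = c*(2*c + 1)/(2*c - 1)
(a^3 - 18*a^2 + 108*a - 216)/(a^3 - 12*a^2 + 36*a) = (a - 6)/a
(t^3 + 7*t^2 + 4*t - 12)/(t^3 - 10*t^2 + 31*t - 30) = (t^3 + 7*t^2 + 4*t - 12)/(t^3 - 10*t^2 + 31*t - 30)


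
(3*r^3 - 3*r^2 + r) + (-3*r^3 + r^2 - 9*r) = -2*r^2 - 8*r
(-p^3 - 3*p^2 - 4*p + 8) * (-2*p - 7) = 2*p^4 + 13*p^3 + 29*p^2 + 12*p - 56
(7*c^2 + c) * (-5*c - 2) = -35*c^3 - 19*c^2 - 2*c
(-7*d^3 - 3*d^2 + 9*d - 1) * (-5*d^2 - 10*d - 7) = 35*d^5 + 85*d^4 + 34*d^3 - 64*d^2 - 53*d + 7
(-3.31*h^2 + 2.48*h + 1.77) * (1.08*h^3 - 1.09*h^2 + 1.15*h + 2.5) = -3.5748*h^5 + 6.2863*h^4 - 4.5981*h^3 - 7.3523*h^2 + 8.2355*h + 4.425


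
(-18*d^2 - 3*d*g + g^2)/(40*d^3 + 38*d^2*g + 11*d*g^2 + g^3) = (-18*d^2 - 3*d*g + g^2)/(40*d^3 + 38*d^2*g + 11*d*g^2 + g^3)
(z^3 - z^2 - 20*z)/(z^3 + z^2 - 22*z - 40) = z/(z + 2)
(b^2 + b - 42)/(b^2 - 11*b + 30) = (b + 7)/(b - 5)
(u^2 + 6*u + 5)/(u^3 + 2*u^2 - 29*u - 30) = (u + 5)/(u^2 + u - 30)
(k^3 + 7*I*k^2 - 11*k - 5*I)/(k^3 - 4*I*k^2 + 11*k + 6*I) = (k + 5*I)/(k - 6*I)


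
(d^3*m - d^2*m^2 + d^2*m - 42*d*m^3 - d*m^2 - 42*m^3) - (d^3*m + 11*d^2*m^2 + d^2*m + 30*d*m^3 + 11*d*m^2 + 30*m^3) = -12*d^2*m^2 - 72*d*m^3 - 12*d*m^2 - 72*m^3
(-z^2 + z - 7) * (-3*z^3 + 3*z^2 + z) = 3*z^5 - 6*z^4 + 23*z^3 - 20*z^2 - 7*z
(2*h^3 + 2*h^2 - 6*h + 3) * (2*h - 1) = 4*h^4 + 2*h^3 - 14*h^2 + 12*h - 3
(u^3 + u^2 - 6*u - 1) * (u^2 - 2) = u^5 + u^4 - 8*u^3 - 3*u^2 + 12*u + 2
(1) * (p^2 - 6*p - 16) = p^2 - 6*p - 16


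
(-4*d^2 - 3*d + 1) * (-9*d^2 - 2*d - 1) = 36*d^4 + 35*d^3 + d^2 + d - 1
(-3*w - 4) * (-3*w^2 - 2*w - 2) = 9*w^3 + 18*w^2 + 14*w + 8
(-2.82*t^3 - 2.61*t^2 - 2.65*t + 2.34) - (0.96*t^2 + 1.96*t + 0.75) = -2.82*t^3 - 3.57*t^2 - 4.61*t + 1.59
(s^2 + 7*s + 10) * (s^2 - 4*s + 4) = s^4 + 3*s^3 - 14*s^2 - 12*s + 40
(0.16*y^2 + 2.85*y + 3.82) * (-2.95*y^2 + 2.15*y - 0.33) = -0.472*y^4 - 8.0635*y^3 - 5.1943*y^2 + 7.2725*y - 1.2606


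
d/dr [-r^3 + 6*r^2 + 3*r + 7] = -3*r^2 + 12*r + 3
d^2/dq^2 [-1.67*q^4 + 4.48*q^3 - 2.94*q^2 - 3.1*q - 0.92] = -20.04*q^2 + 26.88*q - 5.88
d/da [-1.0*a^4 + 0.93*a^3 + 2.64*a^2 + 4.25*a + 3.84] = -4.0*a^3 + 2.79*a^2 + 5.28*a + 4.25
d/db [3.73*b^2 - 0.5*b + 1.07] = 7.46*b - 0.5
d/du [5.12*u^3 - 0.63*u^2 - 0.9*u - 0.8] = 15.36*u^2 - 1.26*u - 0.9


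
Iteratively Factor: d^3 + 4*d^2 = (d)*(d^2 + 4*d) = d*(d + 4)*(d)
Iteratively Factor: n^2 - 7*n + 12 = (n - 3)*(n - 4)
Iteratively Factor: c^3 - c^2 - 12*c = (c)*(c^2 - c - 12) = c*(c + 3)*(c - 4)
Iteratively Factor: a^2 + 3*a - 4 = (a + 4)*(a - 1)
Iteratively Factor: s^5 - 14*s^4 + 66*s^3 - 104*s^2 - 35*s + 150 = (s - 5)*(s^4 - 9*s^3 + 21*s^2 + s - 30) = (s - 5)*(s - 2)*(s^3 - 7*s^2 + 7*s + 15) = (s - 5)*(s - 3)*(s - 2)*(s^2 - 4*s - 5) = (s - 5)^2*(s - 3)*(s - 2)*(s + 1)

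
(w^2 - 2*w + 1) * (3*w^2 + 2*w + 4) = 3*w^4 - 4*w^3 + 3*w^2 - 6*w + 4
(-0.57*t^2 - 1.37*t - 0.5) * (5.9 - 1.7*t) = 0.969*t^3 - 1.034*t^2 - 7.233*t - 2.95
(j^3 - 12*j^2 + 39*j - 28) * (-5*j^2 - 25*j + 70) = -5*j^5 + 35*j^4 + 175*j^3 - 1675*j^2 + 3430*j - 1960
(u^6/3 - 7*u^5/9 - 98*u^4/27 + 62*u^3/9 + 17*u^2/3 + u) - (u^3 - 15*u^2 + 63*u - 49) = u^6/3 - 7*u^5/9 - 98*u^4/27 + 53*u^3/9 + 62*u^2/3 - 62*u + 49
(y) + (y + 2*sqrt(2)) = 2*y + 2*sqrt(2)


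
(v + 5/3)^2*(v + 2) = v^3 + 16*v^2/3 + 85*v/9 + 50/9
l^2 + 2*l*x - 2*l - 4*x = (l - 2)*(l + 2*x)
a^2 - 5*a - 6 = (a - 6)*(a + 1)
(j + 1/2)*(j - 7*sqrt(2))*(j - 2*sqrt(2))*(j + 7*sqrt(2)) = j^4 - 2*sqrt(2)*j^3 + j^3/2 - 98*j^2 - sqrt(2)*j^2 - 49*j + 196*sqrt(2)*j + 98*sqrt(2)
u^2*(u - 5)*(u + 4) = u^4 - u^3 - 20*u^2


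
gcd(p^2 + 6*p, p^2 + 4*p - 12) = p + 6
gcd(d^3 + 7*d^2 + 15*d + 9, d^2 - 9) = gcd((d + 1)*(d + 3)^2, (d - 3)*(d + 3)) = d + 3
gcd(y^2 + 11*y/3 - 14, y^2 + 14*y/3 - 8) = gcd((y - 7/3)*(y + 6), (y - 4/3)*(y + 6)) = y + 6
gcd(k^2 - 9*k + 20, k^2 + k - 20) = k - 4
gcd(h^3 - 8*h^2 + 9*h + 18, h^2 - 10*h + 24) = h - 6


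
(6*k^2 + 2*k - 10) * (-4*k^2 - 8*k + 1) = -24*k^4 - 56*k^3 + 30*k^2 + 82*k - 10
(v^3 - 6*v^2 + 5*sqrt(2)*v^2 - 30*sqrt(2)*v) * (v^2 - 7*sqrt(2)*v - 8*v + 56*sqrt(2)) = v^5 - 14*v^4 - 2*sqrt(2)*v^4 - 22*v^3 + 28*sqrt(2)*v^3 - 96*sqrt(2)*v^2 + 980*v^2 - 3360*v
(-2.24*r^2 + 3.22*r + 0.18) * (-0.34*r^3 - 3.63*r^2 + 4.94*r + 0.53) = 0.7616*r^5 + 7.0364*r^4 - 22.8154*r^3 + 14.0662*r^2 + 2.5958*r + 0.0954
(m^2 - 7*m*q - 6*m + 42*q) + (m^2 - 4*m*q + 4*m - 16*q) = 2*m^2 - 11*m*q - 2*m + 26*q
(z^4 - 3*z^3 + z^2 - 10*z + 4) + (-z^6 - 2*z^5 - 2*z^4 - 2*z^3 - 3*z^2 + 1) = -z^6 - 2*z^5 - z^4 - 5*z^3 - 2*z^2 - 10*z + 5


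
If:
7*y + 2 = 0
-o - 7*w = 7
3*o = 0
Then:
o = 0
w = -1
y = -2/7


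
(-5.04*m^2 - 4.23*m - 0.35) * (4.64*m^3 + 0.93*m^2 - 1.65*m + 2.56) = -23.3856*m^5 - 24.3144*m^4 + 2.7581*m^3 - 6.2484*m^2 - 10.2513*m - 0.896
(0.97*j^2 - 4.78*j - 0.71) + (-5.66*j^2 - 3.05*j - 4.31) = -4.69*j^2 - 7.83*j - 5.02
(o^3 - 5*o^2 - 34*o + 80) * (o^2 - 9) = o^5 - 5*o^4 - 43*o^3 + 125*o^2 + 306*o - 720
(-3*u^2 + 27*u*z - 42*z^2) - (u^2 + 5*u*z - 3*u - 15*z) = -4*u^2 + 22*u*z + 3*u - 42*z^2 + 15*z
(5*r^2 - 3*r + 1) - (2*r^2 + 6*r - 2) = 3*r^2 - 9*r + 3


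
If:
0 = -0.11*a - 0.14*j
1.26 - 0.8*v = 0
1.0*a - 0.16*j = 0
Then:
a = 0.00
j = 0.00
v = 1.58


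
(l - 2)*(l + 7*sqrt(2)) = l^2 - 2*l + 7*sqrt(2)*l - 14*sqrt(2)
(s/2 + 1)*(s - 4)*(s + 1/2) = s^3/2 - 3*s^2/4 - 9*s/2 - 2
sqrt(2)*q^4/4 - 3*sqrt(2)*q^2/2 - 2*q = q*(q/2 + sqrt(2)/2)*(q - 2*sqrt(2))*(sqrt(2)*q/2 + 1)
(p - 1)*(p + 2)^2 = p^3 + 3*p^2 - 4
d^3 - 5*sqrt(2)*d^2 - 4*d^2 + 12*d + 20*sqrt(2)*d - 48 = (d - 4)*(d - 3*sqrt(2))*(d - 2*sqrt(2))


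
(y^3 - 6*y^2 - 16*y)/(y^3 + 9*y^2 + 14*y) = (y - 8)/(y + 7)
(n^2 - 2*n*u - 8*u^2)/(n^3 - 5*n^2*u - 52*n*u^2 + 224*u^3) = (-n - 2*u)/(-n^2 + n*u + 56*u^2)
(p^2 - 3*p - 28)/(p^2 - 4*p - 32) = (p - 7)/(p - 8)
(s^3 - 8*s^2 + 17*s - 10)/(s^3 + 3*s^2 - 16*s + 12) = (s - 5)/(s + 6)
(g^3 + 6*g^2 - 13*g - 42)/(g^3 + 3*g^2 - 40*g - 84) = (g - 3)/(g - 6)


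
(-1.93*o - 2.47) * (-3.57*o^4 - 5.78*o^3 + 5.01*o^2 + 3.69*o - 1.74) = 6.8901*o^5 + 19.9733*o^4 + 4.6073*o^3 - 19.4964*o^2 - 5.7561*o + 4.2978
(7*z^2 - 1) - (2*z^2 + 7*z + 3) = 5*z^2 - 7*z - 4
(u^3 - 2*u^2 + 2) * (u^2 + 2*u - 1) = u^5 - 5*u^3 + 4*u^2 + 4*u - 2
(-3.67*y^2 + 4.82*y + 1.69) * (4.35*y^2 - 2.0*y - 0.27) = -15.9645*y^4 + 28.307*y^3 - 1.2976*y^2 - 4.6814*y - 0.4563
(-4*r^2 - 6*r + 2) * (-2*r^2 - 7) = 8*r^4 + 12*r^3 + 24*r^2 + 42*r - 14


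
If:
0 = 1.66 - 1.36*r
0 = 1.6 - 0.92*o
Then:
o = 1.74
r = 1.22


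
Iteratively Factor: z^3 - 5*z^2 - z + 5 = (z - 1)*(z^2 - 4*z - 5) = (z - 1)*(z + 1)*(z - 5)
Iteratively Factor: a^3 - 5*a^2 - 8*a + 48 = (a - 4)*(a^2 - a - 12) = (a - 4)*(a + 3)*(a - 4)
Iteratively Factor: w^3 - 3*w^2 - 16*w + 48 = (w + 4)*(w^2 - 7*w + 12) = (w - 3)*(w + 4)*(w - 4)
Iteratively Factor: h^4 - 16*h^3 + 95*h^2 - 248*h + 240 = (h - 3)*(h^3 - 13*h^2 + 56*h - 80) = (h - 4)*(h - 3)*(h^2 - 9*h + 20) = (h - 4)^2*(h - 3)*(h - 5)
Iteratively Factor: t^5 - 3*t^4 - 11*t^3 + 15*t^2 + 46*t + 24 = (t + 1)*(t^4 - 4*t^3 - 7*t^2 + 22*t + 24) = (t - 4)*(t + 1)*(t^3 - 7*t - 6) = (t - 4)*(t - 3)*(t + 1)*(t^2 + 3*t + 2) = (t - 4)*(t - 3)*(t + 1)*(t + 2)*(t + 1)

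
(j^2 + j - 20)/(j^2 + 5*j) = (j - 4)/j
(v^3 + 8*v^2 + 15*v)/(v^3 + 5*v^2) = (v + 3)/v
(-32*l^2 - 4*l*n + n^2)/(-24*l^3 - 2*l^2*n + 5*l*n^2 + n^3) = (8*l - n)/(6*l^2 - l*n - n^2)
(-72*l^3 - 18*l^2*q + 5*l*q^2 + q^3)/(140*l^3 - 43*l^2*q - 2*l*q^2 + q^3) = (18*l^2 + 9*l*q + q^2)/(-35*l^2 + 2*l*q + q^2)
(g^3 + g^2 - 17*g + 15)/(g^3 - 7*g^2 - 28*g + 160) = (g^2 - 4*g + 3)/(g^2 - 12*g + 32)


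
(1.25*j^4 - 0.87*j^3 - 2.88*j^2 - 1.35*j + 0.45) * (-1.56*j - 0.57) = -1.95*j^5 + 0.6447*j^4 + 4.9887*j^3 + 3.7476*j^2 + 0.0674999999999999*j - 0.2565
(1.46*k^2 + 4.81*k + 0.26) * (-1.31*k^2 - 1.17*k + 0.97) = -1.9126*k^4 - 8.0093*k^3 - 4.5521*k^2 + 4.3615*k + 0.2522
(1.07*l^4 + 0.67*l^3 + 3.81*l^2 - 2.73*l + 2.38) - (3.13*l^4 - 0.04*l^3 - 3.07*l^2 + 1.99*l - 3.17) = -2.06*l^4 + 0.71*l^3 + 6.88*l^2 - 4.72*l + 5.55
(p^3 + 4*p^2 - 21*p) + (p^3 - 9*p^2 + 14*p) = 2*p^3 - 5*p^2 - 7*p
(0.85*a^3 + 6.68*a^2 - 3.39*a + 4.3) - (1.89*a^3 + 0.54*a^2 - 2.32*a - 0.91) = -1.04*a^3 + 6.14*a^2 - 1.07*a + 5.21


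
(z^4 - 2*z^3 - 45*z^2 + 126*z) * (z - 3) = z^5 - 5*z^4 - 39*z^3 + 261*z^2 - 378*z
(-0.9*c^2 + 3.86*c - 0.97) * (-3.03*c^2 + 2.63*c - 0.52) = 2.727*c^4 - 14.0628*c^3 + 13.5589*c^2 - 4.5583*c + 0.5044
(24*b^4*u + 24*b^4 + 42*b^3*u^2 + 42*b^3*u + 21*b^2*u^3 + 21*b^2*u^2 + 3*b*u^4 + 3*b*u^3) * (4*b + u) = 96*b^5*u + 96*b^5 + 192*b^4*u^2 + 192*b^4*u + 126*b^3*u^3 + 126*b^3*u^2 + 33*b^2*u^4 + 33*b^2*u^3 + 3*b*u^5 + 3*b*u^4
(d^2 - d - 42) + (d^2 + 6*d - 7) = 2*d^2 + 5*d - 49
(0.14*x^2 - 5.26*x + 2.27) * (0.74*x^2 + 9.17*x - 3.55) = 0.1036*x^4 - 2.6086*x^3 - 47.0514*x^2 + 39.4889*x - 8.0585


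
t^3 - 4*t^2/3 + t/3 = t*(t - 1)*(t - 1/3)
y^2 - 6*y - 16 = (y - 8)*(y + 2)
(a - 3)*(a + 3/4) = a^2 - 9*a/4 - 9/4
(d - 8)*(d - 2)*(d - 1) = d^3 - 11*d^2 + 26*d - 16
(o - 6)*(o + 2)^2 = o^3 - 2*o^2 - 20*o - 24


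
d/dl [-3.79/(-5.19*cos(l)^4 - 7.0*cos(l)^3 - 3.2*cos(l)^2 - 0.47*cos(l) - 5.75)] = (78.6804*cos(l)^3 + 79.59*cos(l)^2 + 24.256*cos(l) + 1.7813)*sin(l)/(5.19*cos(l)^4 + 7.0*cos(l)^3 + 3.2*cos(l)^2 + 0.47*cos(l) + 5.75)^2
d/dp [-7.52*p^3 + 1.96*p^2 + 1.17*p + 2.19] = -22.56*p^2 + 3.92*p + 1.17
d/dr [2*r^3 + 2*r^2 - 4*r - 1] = 6*r^2 + 4*r - 4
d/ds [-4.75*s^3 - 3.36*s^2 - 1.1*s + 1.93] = -14.25*s^2 - 6.72*s - 1.1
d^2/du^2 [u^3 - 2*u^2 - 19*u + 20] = 6*u - 4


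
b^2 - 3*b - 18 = (b - 6)*(b + 3)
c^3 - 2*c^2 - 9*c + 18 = (c - 3)*(c - 2)*(c + 3)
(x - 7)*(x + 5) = x^2 - 2*x - 35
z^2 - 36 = (z - 6)*(z + 6)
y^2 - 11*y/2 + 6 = (y - 4)*(y - 3/2)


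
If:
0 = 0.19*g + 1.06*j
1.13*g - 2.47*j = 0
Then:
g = 0.00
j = 0.00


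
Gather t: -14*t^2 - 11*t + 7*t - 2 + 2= -14*t^2 - 4*t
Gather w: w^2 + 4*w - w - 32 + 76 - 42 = w^2 + 3*w + 2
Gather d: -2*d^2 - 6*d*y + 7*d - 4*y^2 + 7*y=-2*d^2 + d*(7 - 6*y) - 4*y^2 + 7*y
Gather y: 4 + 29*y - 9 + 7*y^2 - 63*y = 7*y^2 - 34*y - 5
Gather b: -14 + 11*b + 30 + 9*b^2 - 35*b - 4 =9*b^2 - 24*b + 12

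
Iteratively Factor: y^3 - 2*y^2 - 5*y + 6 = (y - 3)*(y^2 + y - 2) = (y - 3)*(y + 2)*(y - 1)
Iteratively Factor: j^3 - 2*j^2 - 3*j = (j)*(j^2 - 2*j - 3) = j*(j + 1)*(j - 3)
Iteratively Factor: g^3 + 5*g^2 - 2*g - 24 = (g + 3)*(g^2 + 2*g - 8) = (g - 2)*(g + 3)*(g + 4)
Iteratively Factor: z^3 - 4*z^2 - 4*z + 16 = (z - 2)*(z^2 - 2*z - 8) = (z - 4)*(z - 2)*(z + 2)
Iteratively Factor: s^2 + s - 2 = (s + 2)*(s - 1)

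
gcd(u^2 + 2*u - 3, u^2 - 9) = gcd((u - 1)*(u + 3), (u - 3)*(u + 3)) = u + 3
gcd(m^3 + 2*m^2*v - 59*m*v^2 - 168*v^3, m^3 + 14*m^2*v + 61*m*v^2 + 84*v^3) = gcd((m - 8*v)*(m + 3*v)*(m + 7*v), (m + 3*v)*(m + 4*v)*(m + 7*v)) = m^2 + 10*m*v + 21*v^2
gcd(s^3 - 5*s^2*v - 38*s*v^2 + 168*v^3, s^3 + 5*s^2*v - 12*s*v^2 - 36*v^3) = s + 6*v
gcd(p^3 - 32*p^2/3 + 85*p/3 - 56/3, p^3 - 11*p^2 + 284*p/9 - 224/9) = p^2 - 29*p/3 + 56/3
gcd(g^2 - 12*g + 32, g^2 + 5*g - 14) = 1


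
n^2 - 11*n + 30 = (n - 6)*(n - 5)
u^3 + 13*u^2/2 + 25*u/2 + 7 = (u + 1)*(u + 2)*(u + 7/2)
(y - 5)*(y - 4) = y^2 - 9*y + 20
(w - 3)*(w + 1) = w^2 - 2*w - 3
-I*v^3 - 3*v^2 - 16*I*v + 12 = (v - 6*I)*(v + 2*I)*(-I*v + 1)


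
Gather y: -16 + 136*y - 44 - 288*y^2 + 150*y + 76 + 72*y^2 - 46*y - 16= -216*y^2 + 240*y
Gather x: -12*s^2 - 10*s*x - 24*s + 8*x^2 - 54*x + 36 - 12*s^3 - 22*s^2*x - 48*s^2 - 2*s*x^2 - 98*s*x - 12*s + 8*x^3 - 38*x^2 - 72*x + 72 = -12*s^3 - 60*s^2 - 36*s + 8*x^3 + x^2*(-2*s - 30) + x*(-22*s^2 - 108*s - 126) + 108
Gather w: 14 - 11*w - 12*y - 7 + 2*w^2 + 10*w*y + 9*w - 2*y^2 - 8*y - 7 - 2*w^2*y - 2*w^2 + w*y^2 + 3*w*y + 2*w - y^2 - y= -2*w^2*y + w*(y^2 + 13*y) - 3*y^2 - 21*y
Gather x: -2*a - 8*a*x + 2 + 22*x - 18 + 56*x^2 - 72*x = -2*a + 56*x^2 + x*(-8*a - 50) - 16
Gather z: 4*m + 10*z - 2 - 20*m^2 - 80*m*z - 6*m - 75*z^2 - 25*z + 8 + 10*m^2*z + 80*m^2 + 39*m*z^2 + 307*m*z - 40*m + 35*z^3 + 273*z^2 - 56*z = 60*m^2 - 42*m + 35*z^3 + z^2*(39*m + 198) + z*(10*m^2 + 227*m - 71) + 6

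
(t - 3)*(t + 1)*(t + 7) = t^3 + 5*t^2 - 17*t - 21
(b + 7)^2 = b^2 + 14*b + 49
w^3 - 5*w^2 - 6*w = w*(w - 6)*(w + 1)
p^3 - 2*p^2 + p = p*(p - 1)^2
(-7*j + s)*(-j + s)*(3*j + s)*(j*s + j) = 21*j^4*s + 21*j^4 - 17*j^3*s^2 - 17*j^3*s - 5*j^2*s^3 - 5*j^2*s^2 + j*s^4 + j*s^3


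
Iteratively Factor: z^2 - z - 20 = (z + 4)*(z - 5)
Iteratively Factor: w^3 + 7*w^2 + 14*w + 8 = (w + 4)*(w^2 + 3*w + 2) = (w + 2)*(w + 4)*(w + 1)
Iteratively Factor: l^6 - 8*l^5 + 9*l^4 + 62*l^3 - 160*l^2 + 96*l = (l)*(l^5 - 8*l^4 + 9*l^3 + 62*l^2 - 160*l + 96) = l*(l + 3)*(l^4 - 11*l^3 + 42*l^2 - 64*l + 32) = l*(l - 4)*(l + 3)*(l^3 - 7*l^2 + 14*l - 8) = l*(l - 4)*(l - 2)*(l + 3)*(l^2 - 5*l + 4) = l*(l - 4)*(l - 2)*(l - 1)*(l + 3)*(l - 4)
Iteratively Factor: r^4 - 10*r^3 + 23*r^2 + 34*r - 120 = (r + 2)*(r^3 - 12*r^2 + 47*r - 60) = (r - 4)*(r + 2)*(r^2 - 8*r + 15) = (r - 5)*(r - 4)*(r + 2)*(r - 3)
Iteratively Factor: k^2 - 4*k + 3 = (k - 1)*(k - 3)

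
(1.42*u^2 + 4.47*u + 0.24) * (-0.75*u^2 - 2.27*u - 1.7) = -1.065*u^4 - 6.5759*u^3 - 12.7409*u^2 - 8.1438*u - 0.408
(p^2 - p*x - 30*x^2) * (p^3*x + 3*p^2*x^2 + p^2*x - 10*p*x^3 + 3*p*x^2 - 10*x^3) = p^5*x + 2*p^4*x^2 + p^4*x - 43*p^3*x^3 + 2*p^3*x^2 - 80*p^2*x^4 - 43*p^2*x^3 + 300*p*x^5 - 80*p*x^4 + 300*x^5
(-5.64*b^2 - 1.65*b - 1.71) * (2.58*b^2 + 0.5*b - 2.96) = -14.5512*b^4 - 7.077*b^3 + 11.4576*b^2 + 4.029*b + 5.0616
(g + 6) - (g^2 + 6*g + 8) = -g^2 - 5*g - 2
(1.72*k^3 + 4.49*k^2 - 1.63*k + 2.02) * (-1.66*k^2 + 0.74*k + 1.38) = -2.8552*k^5 - 6.1806*k^4 + 8.402*k^3 + 1.6368*k^2 - 0.7546*k + 2.7876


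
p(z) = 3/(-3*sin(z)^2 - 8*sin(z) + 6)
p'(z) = 3*(6*sin(z)*cos(z) + 8*cos(z))/(-3*sin(z)^2 - 8*sin(z) + 6)^2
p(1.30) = -0.67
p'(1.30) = 0.55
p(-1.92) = 0.28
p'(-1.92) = -0.02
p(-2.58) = 0.32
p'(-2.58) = -0.14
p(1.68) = -0.61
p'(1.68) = -0.19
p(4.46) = 0.27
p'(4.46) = -0.01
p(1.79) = -0.64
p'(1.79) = -0.42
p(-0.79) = 0.30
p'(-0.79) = 0.08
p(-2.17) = 0.28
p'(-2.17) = -0.05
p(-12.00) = 3.56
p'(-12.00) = 39.90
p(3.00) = 0.62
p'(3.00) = -1.14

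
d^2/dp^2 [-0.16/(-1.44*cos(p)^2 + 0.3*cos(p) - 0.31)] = (-1.327104*(1 - cos(p)^2)^2 + 0.20736*cos(p)^3 - 0.392256*cos(p)^2 - 0.4296*cos(p) + 1.213056)/(1.44*cos(p)^2 - 0.3*cos(p) + 0.31)^3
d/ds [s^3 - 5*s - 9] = 3*s^2 - 5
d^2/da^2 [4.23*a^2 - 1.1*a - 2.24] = 8.46000000000000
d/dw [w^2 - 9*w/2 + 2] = 2*w - 9/2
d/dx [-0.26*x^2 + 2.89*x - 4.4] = 2.89 - 0.52*x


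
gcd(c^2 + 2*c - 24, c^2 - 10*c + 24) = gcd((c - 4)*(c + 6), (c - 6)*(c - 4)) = c - 4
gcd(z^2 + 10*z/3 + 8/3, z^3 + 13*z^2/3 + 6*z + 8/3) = z^2 + 10*z/3 + 8/3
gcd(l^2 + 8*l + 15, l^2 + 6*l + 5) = l + 5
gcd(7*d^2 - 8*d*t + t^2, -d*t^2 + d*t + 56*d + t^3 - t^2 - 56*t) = -d + t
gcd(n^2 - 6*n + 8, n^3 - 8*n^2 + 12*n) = n - 2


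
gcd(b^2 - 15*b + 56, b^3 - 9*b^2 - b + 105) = b - 7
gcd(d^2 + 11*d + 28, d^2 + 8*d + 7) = d + 7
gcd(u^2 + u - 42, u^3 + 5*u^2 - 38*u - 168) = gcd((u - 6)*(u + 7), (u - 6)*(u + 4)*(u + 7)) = u^2 + u - 42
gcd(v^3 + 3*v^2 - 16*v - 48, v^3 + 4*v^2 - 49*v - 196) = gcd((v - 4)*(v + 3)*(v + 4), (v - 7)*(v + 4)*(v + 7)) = v + 4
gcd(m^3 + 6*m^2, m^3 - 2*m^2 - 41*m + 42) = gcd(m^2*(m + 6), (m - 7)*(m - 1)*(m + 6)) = m + 6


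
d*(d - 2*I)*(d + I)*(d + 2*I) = d^4 + I*d^3 + 4*d^2 + 4*I*d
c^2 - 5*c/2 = c*(c - 5/2)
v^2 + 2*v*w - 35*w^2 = (v - 5*w)*(v + 7*w)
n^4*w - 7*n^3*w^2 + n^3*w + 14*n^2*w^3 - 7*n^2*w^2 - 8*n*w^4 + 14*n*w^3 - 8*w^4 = (n - 4*w)*(n - 2*w)*(n - w)*(n*w + w)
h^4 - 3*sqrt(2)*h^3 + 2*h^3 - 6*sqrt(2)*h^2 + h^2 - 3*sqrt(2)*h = h*(h + 1)^2*(h - 3*sqrt(2))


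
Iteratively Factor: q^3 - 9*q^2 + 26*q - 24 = (q - 2)*(q^2 - 7*q + 12) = (q - 3)*(q - 2)*(q - 4)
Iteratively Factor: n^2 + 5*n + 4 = (n + 4)*(n + 1)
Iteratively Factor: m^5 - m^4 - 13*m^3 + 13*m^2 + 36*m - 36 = (m - 1)*(m^4 - 13*m^2 + 36) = (m - 2)*(m - 1)*(m^3 + 2*m^2 - 9*m - 18) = (m - 3)*(m - 2)*(m - 1)*(m^2 + 5*m + 6) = (m - 3)*(m - 2)*(m - 1)*(m + 3)*(m + 2)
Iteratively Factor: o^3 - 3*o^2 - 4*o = (o - 4)*(o^2 + o) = o*(o - 4)*(o + 1)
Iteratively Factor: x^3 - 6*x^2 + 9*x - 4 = (x - 1)*(x^2 - 5*x + 4) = (x - 4)*(x - 1)*(x - 1)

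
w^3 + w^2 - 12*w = w*(w - 3)*(w + 4)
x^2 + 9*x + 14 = (x + 2)*(x + 7)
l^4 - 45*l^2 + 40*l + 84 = (l - 6)*(l - 2)*(l + 1)*(l + 7)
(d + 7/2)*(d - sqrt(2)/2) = d^2 - sqrt(2)*d/2 + 7*d/2 - 7*sqrt(2)/4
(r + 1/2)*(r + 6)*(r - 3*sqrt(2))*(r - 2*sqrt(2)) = r^4 - 5*sqrt(2)*r^3 + 13*r^3/2 - 65*sqrt(2)*r^2/2 + 15*r^2 - 15*sqrt(2)*r + 78*r + 36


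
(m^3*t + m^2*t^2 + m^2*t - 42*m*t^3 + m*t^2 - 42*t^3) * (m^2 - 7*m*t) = m^5*t - 6*m^4*t^2 + m^4*t - 49*m^3*t^3 - 6*m^3*t^2 + 294*m^2*t^4 - 49*m^2*t^3 + 294*m*t^4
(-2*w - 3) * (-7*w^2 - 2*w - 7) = 14*w^3 + 25*w^2 + 20*w + 21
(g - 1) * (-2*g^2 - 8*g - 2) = -2*g^3 - 6*g^2 + 6*g + 2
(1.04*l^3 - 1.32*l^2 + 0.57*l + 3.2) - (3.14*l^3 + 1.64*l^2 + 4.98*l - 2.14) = -2.1*l^3 - 2.96*l^2 - 4.41*l + 5.34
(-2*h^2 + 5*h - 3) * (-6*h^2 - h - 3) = 12*h^4 - 28*h^3 + 19*h^2 - 12*h + 9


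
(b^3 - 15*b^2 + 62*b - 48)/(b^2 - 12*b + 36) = (b^2 - 9*b + 8)/(b - 6)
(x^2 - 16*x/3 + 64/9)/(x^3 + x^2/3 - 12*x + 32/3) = (x - 8/3)/(x^2 + 3*x - 4)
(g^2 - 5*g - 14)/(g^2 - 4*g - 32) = (-g^2 + 5*g + 14)/(-g^2 + 4*g + 32)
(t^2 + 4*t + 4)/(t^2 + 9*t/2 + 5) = 2*(t + 2)/(2*t + 5)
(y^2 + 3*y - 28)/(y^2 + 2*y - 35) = (y - 4)/(y - 5)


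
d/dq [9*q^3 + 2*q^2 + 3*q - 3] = 27*q^2 + 4*q + 3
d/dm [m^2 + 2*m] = 2*m + 2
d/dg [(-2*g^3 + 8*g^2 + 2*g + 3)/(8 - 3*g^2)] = 2*(3*g^4 - 21*g^2 + 73*g + 8)/(9*g^4 - 48*g^2 + 64)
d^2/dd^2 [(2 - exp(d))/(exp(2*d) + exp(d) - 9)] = (-exp(4*d) + 9*exp(3*d) - 48*exp(2*d) + 65*exp(d) - 63)*exp(d)/(exp(6*d) + 3*exp(5*d) - 24*exp(4*d) - 53*exp(3*d) + 216*exp(2*d) + 243*exp(d) - 729)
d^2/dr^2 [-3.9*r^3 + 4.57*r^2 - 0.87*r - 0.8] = 9.14 - 23.4*r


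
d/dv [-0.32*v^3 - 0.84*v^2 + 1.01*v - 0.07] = -0.96*v^2 - 1.68*v + 1.01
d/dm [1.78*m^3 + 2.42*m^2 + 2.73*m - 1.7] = 5.34*m^2 + 4.84*m + 2.73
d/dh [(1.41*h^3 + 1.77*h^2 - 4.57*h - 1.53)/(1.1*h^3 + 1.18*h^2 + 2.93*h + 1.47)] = (-8.88178419700125e-16*h^5 - 0.283199999999999*h^4 + 18.3166*h^3 + 21.8458*h^2 + 8.8146*h - 2.235)/(1.21*h^6 + 2.596*h^5 + 7.8384*h^4 + 10.1488*h^3 + 12.0541*h^2 + 8.6142*h + 2.1609)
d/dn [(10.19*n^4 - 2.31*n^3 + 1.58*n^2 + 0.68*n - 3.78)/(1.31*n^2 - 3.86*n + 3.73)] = (26.6978*n^5 - 121.0263*n^4 + 169.868*n^3 - 32.8385*n^2 + 21.6904*n - 12.0544)/(1.7161*n^4 - 10.1132*n^3 + 24.6722*n^2 - 28.7956*n + 13.9129)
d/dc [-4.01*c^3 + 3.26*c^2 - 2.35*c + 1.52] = -12.03*c^2 + 6.52*c - 2.35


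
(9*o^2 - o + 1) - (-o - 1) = 9*o^2 + 2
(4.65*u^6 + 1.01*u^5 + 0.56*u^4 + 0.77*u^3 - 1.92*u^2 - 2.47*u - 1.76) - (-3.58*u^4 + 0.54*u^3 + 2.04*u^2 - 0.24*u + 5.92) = 4.65*u^6 + 1.01*u^5 + 4.14*u^4 + 0.23*u^3 - 3.96*u^2 - 2.23*u - 7.68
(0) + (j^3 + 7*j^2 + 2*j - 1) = j^3 + 7*j^2 + 2*j - 1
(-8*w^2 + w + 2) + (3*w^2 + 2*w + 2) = -5*w^2 + 3*w + 4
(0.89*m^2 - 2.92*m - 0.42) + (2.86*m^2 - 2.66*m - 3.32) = 3.75*m^2 - 5.58*m - 3.74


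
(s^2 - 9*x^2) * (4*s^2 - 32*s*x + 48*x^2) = 4*s^4 - 32*s^3*x + 12*s^2*x^2 + 288*s*x^3 - 432*x^4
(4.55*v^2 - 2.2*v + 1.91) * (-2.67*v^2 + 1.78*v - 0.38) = -12.1485*v^4 + 13.973*v^3 - 10.7447*v^2 + 4.2358*v - 0.7258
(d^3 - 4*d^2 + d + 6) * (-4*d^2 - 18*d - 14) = -4*d^5 - 2*d^4 + 54*d^3 + 14*d^2 - 122*d - 84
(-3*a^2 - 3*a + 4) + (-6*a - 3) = -3*a^2 - 9*a + 1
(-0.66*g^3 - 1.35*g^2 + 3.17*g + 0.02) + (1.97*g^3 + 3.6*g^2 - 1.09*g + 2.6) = 1.31*g^3 + 2.25*g^2 + 2.08*g + 2.62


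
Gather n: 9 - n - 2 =7 - n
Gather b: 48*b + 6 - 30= 48*b - 24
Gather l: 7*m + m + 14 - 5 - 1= 8*m + 8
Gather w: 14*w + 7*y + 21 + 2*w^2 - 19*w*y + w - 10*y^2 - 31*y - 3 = 2*w^2 + w*(15 - 19*y) - 10*y^2 - 24*y + 18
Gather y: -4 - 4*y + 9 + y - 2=3 - 3*y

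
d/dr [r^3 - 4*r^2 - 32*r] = 3*r^2 - 8*r - 32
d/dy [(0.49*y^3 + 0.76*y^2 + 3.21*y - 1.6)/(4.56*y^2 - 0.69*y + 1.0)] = (2.2344*y^4 - 0.6762*y^3 - 13.692*y^2 + 16.112*y + 2.106)/(20.7936*y^4 - 6.2928*y^3 + 9.5961*y^2 - 1.38*y + 1.0)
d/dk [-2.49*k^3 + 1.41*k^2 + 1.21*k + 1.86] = -7.47*k^2 + 2.82*k + 1.21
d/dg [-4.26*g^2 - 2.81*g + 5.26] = -8.52*g - 2.81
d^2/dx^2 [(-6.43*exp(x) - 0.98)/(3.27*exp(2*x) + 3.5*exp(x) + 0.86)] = (-68.755347*exp(4*x) + 31.6751819999999*exp(3*x) + 74.846376*exp(2*x) + 18.373124*exp(x) - 1.805828)*exp(x)/(34.965783*exp(6*x) + 112.27545*exp(5*x) + 147.760182*exp(4*x) + 101.9312*exp(3*x) + 38.860476*exp(2*x) + 7.7658*exp(x) + 0.636056)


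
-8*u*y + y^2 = y*(-8*u + y)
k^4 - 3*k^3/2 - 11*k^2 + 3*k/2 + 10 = (k - 4)*(k - 1)*(k + 1)*(k + 5/2)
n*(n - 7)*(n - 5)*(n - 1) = n^4 - 13*n^3 + 47*n^2 - 35*n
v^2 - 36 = (v - 6)*(v + 6)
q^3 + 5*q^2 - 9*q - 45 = (q - 3)*(q + 3)*(q + 5)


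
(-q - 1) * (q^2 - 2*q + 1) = -q^3 + q^2 + q - 1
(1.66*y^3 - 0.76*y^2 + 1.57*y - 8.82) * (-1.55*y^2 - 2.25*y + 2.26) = -2.573*y^5 - 2.557*y^4 + 3.0281*y^3 + 8.4209*y^2 + 23.3932*y - 19.9332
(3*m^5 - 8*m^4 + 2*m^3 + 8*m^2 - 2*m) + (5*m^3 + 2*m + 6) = 3*m^5 - 8*m^4 + 7*m^3 + 8*m^2 + 6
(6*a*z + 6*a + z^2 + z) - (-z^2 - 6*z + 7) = 6*a*z + 6*a + 2*z^2 + 7*z - 7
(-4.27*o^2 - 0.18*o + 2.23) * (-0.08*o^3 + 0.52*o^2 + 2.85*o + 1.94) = 0.3416*o^5 - 2.206*o^4 - 12.4415*o^3 - 7.6372*o^2 + 6.0063*o + 4.3262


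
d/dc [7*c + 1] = 7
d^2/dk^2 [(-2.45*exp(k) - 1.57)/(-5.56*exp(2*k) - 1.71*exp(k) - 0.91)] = (75.7383199999999*exp(4*k) + 170.843788*exp(3*k) - 29.595324*exp(2*k) - 30.995896*exp(k) - 0.414232)*exp(k)/(171.879616*exp(6*k) + 158.586768*exp(5*k) + 133.168116*exp(4*k) + 56.911707*exp(3*k) + 21.795501*exp(2*k) + 4.248153*exp(k) + 0.753571)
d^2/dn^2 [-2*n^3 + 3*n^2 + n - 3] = 6 - 12*n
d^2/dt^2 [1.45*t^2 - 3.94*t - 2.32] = 2.90000000000000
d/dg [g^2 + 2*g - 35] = 2*g + 2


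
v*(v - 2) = v^2 - 2*v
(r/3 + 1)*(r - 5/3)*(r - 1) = r^3/3 + r^2/9 - 19*r/9 + 5/3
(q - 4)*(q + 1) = q^2 - 3*q - 4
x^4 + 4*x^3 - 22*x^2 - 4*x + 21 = (x - 3)*(x - 1)*(x + 1)*(x + 7)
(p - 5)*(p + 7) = p^2 + 2*p - 35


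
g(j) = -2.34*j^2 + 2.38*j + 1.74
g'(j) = 2.38 - 4.68*j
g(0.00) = 1.74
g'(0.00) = 2.38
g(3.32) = -16.15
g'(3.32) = -13.16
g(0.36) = 2.29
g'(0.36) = 0.70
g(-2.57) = -19.83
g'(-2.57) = 14.41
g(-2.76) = -22.65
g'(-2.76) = 15.30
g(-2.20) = -14.82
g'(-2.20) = 12.68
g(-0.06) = 1.59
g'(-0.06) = 2.66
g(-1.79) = -10.02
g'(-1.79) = 10.76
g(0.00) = 1.74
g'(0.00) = 2.38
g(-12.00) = -363.78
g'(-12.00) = 58.54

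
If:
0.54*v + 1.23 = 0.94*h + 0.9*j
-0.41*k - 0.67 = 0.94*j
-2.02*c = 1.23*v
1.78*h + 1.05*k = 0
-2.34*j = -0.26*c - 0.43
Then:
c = -0.07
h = 1.20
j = 0.18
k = -2.04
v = 0.11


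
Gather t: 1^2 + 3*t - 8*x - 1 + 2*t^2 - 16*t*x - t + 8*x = 2*t^2 + t*(2 - 16*x)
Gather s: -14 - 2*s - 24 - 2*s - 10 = -4*s - 48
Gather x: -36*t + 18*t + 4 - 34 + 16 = -18*t - 14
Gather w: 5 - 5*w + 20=25 - 5*w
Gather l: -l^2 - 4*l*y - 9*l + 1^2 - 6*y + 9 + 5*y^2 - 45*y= -l^2 + l*(-4*y - 9) + 5*y^2 - 51*y + 10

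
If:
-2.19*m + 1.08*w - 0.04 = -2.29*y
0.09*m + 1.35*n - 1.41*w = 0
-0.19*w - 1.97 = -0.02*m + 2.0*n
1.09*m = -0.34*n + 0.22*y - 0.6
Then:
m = -0.22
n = -0.90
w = -0.88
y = 0.22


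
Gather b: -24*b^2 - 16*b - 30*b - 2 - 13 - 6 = -24*b^2 - 46*b - 21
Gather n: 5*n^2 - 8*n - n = 5*n^2 - 9*n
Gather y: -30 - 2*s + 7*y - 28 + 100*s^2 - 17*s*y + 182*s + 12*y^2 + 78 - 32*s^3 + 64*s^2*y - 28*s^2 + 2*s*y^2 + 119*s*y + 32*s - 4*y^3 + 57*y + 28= -32*s^3 + 72*s^2 + 212*s - 4*y^3 + y^2*(2*s + 12) + y*(64*s^2 + 102*s + 64) + 48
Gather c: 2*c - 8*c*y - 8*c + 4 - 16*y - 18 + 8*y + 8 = c*(-8*y - 6) - 8*y - 6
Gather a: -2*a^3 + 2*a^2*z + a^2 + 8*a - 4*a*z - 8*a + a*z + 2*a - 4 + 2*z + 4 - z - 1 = -2*a^3 + a^2*(2*z + 1) + a*(2 - 3*z) + z - 1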